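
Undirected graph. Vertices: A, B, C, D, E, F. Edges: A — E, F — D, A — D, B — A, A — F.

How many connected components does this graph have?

2

From A: component {A, B, D, E, F}.
From C: component {C}.
That's 2 components.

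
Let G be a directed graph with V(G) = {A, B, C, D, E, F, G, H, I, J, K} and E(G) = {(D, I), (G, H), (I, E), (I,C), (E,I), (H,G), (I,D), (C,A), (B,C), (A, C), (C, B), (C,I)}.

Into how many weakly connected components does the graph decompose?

5

From A: component {A, B, C, D, E, I}.
From F: component {F}.
From G: component {G, H}.
From J: component {J}.
From K: component {K}.
That's 5 components.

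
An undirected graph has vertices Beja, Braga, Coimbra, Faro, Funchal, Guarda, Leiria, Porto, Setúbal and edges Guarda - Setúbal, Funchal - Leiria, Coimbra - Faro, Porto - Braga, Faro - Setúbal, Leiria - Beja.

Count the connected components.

From Beja: component {Beja, Funchal, Leiria}.
From Braga: component {Braga, Porto}.
From Coimbra: component {Coimbra, Faro, Guarda, Setúbal}.
That's 3 components.

3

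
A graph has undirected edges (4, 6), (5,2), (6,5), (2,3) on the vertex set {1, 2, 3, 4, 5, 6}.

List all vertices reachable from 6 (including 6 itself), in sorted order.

2, 3, 4, 5, 6

Start at 6.
Its neighbours: 4, 5.
Then their neighbours: 2.
Then next layer: 3.
Nothing further is reachable.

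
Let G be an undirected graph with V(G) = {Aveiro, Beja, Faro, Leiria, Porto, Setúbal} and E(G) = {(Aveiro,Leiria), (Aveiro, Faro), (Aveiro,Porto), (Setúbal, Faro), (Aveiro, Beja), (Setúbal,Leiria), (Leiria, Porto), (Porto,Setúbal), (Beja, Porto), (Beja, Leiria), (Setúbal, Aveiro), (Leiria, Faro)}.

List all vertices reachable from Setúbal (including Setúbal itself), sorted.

Start at Setúbal.
Its neighbours: Aveiro, Faro, Leiria, Porto.
Then their neighbours: Beja.
Every vertex is now reached.

Aveiro, Beja, Faro, Leiria, Porto, Setúbal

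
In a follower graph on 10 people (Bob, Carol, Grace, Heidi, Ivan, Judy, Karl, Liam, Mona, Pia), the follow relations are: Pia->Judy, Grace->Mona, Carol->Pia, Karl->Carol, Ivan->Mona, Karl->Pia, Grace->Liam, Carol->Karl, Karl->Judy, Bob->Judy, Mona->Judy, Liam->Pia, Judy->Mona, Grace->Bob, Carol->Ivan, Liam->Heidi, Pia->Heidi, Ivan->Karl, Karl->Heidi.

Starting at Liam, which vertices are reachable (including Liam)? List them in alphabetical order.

Heidi, Judy, Liam, Mona, Pia

Start at Liam.
Its neighbours: Heidi, Pia.
Then their neighbours: Judy.
Then next layer: Mona.
Nothing further is reachable.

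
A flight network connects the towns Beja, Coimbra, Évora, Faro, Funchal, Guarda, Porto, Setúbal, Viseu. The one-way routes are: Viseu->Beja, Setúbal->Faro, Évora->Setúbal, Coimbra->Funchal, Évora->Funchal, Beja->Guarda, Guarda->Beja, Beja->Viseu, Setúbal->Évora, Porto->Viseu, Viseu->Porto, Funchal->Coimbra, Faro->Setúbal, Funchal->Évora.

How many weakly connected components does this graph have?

2

From Beja: component {Beja, Guarda, Porto, Viseu}.
From Coimbra: component {Coimbra, Évora, Faro, Funchal, Setúbal}.
That's 2 components.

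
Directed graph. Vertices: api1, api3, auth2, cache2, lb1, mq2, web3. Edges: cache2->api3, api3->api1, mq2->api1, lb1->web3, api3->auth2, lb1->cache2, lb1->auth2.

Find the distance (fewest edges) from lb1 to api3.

2

Distance 0: lb1.
Distance 1: auth2, cache2, web3.
Distance 2: api3 — contains api3.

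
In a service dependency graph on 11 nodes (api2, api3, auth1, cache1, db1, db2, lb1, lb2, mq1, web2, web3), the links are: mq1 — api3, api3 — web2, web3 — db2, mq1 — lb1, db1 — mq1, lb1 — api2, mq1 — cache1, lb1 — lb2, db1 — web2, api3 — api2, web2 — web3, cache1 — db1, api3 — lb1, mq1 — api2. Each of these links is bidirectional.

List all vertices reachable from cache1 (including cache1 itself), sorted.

api2, api3, cache1, db1, db2, lb1, lb2, mq1, web2, web3

Start at cache1.
Its neighbours: db1, mq1.
Then their neighbours: api2, api3, lb1, web2.
Then next layer: lb2, web3.
Then next layer: db2.
Nothing further is reachable.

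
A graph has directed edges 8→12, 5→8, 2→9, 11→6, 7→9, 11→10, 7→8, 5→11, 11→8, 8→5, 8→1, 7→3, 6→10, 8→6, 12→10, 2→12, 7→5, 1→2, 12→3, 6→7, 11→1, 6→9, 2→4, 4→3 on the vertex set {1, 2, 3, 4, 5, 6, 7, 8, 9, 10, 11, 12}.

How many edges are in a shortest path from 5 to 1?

Distance 0: 5.
Distance 1: 8, 11.
Distance 2: 1, 6, 10, 12 — contains 1.

2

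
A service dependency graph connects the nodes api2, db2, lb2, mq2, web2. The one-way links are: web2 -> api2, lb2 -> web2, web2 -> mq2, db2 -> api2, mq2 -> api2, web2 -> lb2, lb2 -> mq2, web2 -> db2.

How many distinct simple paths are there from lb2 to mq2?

lb2→mq2
lb2→web2→mq2

2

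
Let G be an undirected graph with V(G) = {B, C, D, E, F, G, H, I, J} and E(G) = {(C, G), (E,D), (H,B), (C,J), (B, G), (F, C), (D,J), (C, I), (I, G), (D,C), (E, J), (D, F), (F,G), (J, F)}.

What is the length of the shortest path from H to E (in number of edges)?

5

Distance 0: H.
Distance 1: B.
Distance 2: G.
Distance 3: C, F, I.
Distance 4: D, J.
Distance 5: E — contains E.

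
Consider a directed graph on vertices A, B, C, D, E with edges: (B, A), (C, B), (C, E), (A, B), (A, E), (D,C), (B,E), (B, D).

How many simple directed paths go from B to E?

B→A→E
B→D→C→E
B→E

3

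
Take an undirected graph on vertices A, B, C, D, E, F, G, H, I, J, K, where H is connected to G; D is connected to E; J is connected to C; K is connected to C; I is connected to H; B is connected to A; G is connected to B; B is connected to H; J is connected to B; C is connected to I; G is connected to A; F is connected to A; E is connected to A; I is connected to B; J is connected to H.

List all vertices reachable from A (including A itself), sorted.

Start at A.
Its neighbours: B, E, F, G.
Then their neighbours: D, H, I, J.
Then next layer: C.
Then next layer: K.
Every vertex is now reached.

A, B, C, D, E, F, G, H, I, J, K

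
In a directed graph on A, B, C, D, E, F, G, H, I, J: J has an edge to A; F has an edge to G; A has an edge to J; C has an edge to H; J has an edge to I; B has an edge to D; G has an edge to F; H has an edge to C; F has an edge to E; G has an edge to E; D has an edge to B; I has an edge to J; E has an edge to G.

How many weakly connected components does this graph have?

4

From A: component {A, I, J}.
From B: component {B, D}.
From C: component {C, H}.
From E: component {E, F, G}.
That's 4 components.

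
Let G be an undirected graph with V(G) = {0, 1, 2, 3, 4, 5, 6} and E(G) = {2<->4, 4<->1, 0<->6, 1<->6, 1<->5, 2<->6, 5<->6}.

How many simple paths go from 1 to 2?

3

1–4–2
1–5–6–2
1–6–2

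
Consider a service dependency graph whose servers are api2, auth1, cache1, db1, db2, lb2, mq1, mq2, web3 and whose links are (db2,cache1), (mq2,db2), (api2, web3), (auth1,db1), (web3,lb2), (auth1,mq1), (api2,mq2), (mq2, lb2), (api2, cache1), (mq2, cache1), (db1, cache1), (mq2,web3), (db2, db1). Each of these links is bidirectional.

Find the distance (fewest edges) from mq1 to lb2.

Distance 0: mq1.
Distance 1: auth1.
Distance 2: db1.
Distance 3: cache1, db2.
Distance 4: api2, mq2.
Distance 5: lb2, web3 — contains lb2.

5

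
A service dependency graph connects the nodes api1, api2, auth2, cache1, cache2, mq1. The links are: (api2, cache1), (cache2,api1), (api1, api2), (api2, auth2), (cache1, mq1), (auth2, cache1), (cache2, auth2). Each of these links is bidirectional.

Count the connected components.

From api1: component {api1, api2, auth2, cache1, cache2, mq1}.
That's 1 component.

1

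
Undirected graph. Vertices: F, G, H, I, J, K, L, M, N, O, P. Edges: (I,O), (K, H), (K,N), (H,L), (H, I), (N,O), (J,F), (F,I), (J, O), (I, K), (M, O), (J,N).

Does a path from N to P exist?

No

Explore from N.
Distance 1: reach J, K, O.
Distance 2: reach F, H, I, M.
Distance 3: reach L.
The search is exhausted without reaching P; it lies in a different component.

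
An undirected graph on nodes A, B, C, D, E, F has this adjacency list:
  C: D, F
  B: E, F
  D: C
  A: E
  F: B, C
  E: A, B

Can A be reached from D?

Explore from D.
Distance 1: reach C.
Distance 2: reach F.
Distance 3: reach B.
Distance 4: reach E.
Distance 5: reach A.
Found A.

Yes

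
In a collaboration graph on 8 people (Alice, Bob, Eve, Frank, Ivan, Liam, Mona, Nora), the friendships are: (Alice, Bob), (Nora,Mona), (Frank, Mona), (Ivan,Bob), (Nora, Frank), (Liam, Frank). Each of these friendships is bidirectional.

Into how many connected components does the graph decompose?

3

From Alice: component {Alice, Bob, Ivan}.
From Eve: component {Eve}.
From Frank: component {Frank, Liam, Mona, Nora}.
That's 3 components.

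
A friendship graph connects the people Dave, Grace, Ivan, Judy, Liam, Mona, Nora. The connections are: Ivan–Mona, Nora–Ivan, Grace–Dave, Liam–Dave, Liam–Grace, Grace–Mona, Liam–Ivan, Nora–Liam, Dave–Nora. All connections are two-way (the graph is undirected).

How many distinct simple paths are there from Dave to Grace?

8

Dave–Grace
Dave–Liam–Grace
Dave–Liam–Ivan–Mona–Grace
Dave–Liam–Nora–Ivan–Mona–Grace
Dave–Nora–Ivan–Liam–Grace
Dave–Nora–Ivan–Mona–Grace
Dave–Nora–Liam–Grace
Dave–Nora–Liam–Ivan–Mona–Grace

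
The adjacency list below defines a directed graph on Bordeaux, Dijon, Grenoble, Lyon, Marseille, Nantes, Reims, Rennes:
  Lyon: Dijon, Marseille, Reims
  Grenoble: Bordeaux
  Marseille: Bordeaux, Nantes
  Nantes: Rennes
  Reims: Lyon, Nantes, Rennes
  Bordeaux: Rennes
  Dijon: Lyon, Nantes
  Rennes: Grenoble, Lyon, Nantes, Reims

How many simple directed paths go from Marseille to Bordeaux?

Marseille→Bordeaux
Marseille→Nantes→Rennes→Grenoble→Bordeaux

2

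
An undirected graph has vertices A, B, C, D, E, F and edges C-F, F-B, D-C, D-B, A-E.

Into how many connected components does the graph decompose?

From A: component {A, E}.
From B: component {B, C, D, F}.
That's 2 components.

2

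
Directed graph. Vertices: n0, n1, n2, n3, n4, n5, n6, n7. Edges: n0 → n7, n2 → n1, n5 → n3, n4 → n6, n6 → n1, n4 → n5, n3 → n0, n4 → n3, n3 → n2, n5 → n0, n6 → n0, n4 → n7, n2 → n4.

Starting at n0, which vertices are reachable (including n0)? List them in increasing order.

Start at n0.
Its neighbours: n7.
Nothing further is reachable.

n0, n7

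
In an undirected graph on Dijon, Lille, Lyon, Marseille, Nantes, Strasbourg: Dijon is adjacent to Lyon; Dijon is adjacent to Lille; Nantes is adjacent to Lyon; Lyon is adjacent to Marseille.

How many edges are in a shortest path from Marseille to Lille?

Distance 0: Marseille.
Distance 1: Lyon.
Distance 2: Dijon, Nantes.
Distance 3: Lille — contains Lille.

3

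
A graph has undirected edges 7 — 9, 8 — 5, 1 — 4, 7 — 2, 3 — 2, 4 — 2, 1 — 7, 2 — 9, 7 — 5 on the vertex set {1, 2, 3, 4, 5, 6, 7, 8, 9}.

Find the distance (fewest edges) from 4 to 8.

Distance 0: 4.
Distance 1: 1, 2.
Distance 2: 3, 7, 9.
Distance 3: 5.
Distance 4: 8 — contains 8.

4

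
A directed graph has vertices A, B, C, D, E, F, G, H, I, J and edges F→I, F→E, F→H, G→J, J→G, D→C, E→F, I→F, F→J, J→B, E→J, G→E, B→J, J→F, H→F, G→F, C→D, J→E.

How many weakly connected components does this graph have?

From A: component {A}.
From B: component {B, E, F, G, H, I, J}.
From C: component {C, D}.
That's 3 components.

3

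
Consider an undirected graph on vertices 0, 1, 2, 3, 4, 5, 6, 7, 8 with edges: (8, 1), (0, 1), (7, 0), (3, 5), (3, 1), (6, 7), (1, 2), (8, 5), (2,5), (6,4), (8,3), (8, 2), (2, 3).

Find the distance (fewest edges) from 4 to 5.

6

Distance 0: 4.
Distance 1: 6.
Distance 2: 7.
Distance 3: 0.
Distance 4: 1.
Distance 5: 2, 3, 8.
Distance 6: 5 — contains 5.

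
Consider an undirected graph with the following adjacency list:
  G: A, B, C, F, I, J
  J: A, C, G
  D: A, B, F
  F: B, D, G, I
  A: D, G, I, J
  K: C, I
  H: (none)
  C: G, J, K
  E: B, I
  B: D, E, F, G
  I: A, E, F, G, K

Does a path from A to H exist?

No

Explore from A.
Distance 1: reach D, G, I, J.
Distance 2: reach B, C, E, F, K.
The search is exhausted without reaching H; it lies in a different component.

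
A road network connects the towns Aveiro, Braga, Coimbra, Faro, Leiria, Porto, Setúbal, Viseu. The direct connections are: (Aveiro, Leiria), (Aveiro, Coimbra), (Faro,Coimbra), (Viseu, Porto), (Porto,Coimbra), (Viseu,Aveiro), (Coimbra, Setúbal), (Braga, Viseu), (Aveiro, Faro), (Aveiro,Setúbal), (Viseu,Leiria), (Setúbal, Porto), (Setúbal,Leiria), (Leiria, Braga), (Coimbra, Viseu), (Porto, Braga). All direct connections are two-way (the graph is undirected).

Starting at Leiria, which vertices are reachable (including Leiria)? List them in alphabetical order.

Start at Leiria.
Its neighbours: Aveiro, Braga, Setúbal, Viseu.
Then their neighbours: Coimbra, Faro, Porto.
Every vertex is now reached.

Aveiro, Braga, Coimbra, Faro, Leiria, Porto, Setúbal, Viseu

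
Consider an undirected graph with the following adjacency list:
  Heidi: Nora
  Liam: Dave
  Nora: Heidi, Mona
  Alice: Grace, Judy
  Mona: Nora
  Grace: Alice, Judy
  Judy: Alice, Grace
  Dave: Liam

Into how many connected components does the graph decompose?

3

From Alice: component {Alice, Grace, Judy}.
From Dave: component {Dave, Liam}.
From Heidi: component {Heidi, Mona, Nora}.
That's 3 components.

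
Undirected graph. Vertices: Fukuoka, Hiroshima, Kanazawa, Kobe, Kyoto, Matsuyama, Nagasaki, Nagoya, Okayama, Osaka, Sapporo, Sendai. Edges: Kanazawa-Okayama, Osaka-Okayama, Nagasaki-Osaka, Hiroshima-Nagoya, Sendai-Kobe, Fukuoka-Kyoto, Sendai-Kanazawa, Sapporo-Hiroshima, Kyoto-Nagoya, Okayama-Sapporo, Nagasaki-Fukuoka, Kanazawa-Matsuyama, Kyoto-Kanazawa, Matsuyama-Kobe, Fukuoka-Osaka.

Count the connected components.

1

From Fukuoka: component {Fukuoka, Hiroshima, Kanazawa, Kobe, Kyoto, Matsuyama, Nagasaki, Nagoya, Okayama, Osaka, Sapporo, Sendai}.
That's 1 component.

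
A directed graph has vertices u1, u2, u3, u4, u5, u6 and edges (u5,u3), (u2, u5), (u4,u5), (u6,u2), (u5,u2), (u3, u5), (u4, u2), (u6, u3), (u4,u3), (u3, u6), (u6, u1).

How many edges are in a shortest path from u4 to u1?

Distance 0: u4.
Distance 1: u2, u3, u5.
Distance 2: u6.
Distance 3: u1 — contains u1.

3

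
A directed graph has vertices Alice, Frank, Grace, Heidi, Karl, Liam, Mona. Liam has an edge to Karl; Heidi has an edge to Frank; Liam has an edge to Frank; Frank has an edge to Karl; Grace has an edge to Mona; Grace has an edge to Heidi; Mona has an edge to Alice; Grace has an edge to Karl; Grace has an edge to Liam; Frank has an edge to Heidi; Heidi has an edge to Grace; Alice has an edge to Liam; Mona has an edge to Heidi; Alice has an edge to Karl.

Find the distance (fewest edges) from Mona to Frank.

2

Distance 0: Mona.
Distance 1: Alice, Heidi.
Distance 2: Frank, Grace, Karl, Liam — contains Frank.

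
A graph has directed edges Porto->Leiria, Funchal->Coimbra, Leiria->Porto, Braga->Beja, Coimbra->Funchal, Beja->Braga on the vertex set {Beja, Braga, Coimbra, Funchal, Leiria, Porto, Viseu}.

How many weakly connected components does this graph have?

4

From Beja: component {Beja, Braga}.
From Coimbra: component {Coimbra, Funchal}.
From Leiria: component {Leiria, Porto}.
From Viseu: component {Viseu}.
That's 4 components.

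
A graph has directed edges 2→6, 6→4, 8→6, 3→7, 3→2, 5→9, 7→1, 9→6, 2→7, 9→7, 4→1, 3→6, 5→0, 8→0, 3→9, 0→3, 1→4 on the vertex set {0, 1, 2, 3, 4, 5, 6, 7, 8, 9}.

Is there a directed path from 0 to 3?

Explore from 0.
Distance 1: reach 3.
Found 3.

Yes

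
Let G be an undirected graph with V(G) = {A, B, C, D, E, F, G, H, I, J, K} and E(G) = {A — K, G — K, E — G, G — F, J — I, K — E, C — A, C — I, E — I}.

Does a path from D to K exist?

D has no edges, so nothing is reachable from it.

No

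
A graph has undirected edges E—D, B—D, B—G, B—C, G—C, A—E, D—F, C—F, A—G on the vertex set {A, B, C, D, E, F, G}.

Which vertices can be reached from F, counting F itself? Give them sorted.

A, B, C, D, E, F, G

Start at F.
Its neighbours: C, D.
Then their neighbours: B, E, G.
Then next layer: A.
Every vertex is now reached.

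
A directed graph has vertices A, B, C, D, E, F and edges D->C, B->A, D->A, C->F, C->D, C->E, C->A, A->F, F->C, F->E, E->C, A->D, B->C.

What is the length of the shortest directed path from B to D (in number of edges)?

2

Distance 0: B.
Distance 1: A, C.
Distance 2: D, E, F — contains D.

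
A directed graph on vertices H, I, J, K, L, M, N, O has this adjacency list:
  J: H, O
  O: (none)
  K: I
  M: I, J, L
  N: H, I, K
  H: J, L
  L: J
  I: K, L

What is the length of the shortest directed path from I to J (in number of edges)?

Distance 0: I.
Distance 1: K, L.
Distance 2: J — contains J.

2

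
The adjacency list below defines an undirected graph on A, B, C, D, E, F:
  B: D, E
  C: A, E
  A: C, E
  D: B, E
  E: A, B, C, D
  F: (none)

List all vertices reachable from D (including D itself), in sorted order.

A, B, C, D, E

Start at D.
Its neighbours: B, E.
Then their neighbours: A, C.
Nothing further is reachable.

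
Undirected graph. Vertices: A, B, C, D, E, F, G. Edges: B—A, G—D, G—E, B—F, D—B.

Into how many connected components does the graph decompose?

2

From A: component {A, B, D, E, F, G}.
From C: component {C}.
That's 2 components.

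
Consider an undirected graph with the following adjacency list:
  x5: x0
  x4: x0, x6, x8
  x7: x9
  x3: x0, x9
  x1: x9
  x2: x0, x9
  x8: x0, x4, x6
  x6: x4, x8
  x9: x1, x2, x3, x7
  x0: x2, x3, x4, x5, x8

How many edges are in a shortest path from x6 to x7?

Distance 0: x6.
Distance 1: x4, x8.
Distance 2: x0.
Distance 3: x2, x3, x5.
Distance 4: x9.
Distance 5: x1, x7 — contains x7.

5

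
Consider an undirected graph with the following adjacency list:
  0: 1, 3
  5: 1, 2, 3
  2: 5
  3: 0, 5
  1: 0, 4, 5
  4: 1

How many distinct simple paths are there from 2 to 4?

2

2–5–1–4
2–5–3–0–1–4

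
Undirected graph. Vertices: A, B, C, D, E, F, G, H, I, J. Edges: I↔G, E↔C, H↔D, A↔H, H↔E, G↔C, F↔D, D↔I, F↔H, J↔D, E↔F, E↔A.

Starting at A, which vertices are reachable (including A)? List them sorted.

Start at A.
Its neighbours: E, H.
Then their neighbours: C, D, F.
Then next layer: G, I, J.
Nothing further is reachable.

A, C, D, E, F, G, H, I, J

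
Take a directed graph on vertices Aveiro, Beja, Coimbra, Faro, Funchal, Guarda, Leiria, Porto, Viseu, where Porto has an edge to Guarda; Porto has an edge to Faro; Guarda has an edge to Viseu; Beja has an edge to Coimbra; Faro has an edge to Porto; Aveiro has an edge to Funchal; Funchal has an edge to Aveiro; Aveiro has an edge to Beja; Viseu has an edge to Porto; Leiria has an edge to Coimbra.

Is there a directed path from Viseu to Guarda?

Explore from Viseu.
Distance 1: reach Porto.
Distance 2: reach Faro, Guarda.
Found Guarda.

Yes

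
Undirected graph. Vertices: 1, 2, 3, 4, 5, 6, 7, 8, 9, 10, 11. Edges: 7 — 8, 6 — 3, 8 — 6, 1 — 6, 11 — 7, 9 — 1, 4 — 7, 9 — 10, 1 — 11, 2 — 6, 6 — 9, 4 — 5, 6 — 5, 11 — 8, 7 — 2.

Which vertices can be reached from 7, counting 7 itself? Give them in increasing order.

1, 2, 3, 4, 5, 6, 7, 8, 9, 10, 11

Start at 7.
Its neighbours: 2, 4, 8, 11.
Then their neighbours: 1, 5, 6.
Then next layer: 3, 9.
Then next layer: 10.
Every vertex is now reached.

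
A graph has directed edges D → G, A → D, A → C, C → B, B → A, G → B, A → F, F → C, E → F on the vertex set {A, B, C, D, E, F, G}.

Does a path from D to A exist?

Yes

Explore from D.
Distance 1: reach G.
Distance 2: reach B.
Distance 3: reach A.
Found A.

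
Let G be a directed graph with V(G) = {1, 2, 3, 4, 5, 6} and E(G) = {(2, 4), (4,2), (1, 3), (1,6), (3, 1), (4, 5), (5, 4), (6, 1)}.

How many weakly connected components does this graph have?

From 1: component {1, 3, 6}.
From 2: component {2, 4, 5}.
That's 2 components.

2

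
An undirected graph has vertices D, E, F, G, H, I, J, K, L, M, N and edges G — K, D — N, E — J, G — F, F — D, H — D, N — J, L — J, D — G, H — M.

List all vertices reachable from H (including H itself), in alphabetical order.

D, E, F, G, H, J, K, L, M, N

Start at H.
Its neighbours: D, M.
Then their neighbours: F, G, N.
Then next layer: J, K.
Then next layer: E, L.
Nothing further is reachable.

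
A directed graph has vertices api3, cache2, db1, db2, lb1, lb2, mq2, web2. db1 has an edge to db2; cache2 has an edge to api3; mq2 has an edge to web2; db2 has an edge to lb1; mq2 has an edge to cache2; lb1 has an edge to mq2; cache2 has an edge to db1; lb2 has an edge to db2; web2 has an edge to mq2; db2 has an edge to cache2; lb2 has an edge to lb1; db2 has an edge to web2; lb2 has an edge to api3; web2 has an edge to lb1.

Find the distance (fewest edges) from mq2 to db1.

2

Distance 0: mq2.
Distance 1: cache2, web2.
Distance 2: api3, db1, lb1 — contains db1.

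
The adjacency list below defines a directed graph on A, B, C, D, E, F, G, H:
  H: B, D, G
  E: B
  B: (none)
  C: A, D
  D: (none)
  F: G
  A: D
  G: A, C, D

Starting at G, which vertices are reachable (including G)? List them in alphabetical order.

A, C, D, G

Start at G.
Its neighbours: A, C, D.
Nothing further is reachable.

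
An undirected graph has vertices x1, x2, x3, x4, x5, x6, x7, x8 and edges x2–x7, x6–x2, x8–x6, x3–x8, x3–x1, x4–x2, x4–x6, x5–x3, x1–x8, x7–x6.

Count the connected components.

From x1: component {x1, x2, x3, x4, x5, x6, x7, x8}.
That's 1 component.

1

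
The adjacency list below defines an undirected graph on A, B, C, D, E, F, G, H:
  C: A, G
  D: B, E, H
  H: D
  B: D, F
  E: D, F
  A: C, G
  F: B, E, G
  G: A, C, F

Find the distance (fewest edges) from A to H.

Distance 0: A.
Distance 1: C, G.
Distance 2: F.
Distance 3: B, E.
Distance 4: D.
Distance 5: H — contains H.

5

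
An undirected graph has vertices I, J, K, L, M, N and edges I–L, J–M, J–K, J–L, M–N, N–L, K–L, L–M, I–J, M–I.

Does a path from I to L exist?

Yes

Explore from I.
Distance 1: reach J, L, M.
Found L.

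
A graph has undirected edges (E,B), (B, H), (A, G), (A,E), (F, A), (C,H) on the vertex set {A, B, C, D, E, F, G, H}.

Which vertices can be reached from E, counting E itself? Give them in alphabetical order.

Start at E.
Its neighbours: A, B.
Then their neighbours: F, G, H.
Then next layer: C.
Nothing further is reachable.

A, B, C, E, F, G, H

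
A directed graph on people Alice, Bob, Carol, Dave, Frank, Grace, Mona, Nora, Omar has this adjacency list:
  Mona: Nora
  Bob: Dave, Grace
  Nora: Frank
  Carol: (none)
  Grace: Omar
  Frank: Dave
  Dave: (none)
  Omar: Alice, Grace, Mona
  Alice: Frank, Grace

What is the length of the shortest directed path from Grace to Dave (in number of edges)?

4

Distance 0: Grace.
Distance 1: Omar.
Distance 2: Alice, Mona.
Distance 3: Frank, Nora.
Distance 4: Dave — contains Dave.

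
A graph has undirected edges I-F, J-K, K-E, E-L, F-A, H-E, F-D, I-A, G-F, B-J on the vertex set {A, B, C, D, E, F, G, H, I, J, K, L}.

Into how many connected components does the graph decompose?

3

From A: component {A, D, F, G, I}.
From B: component {B, E, H, J, K, L}.
From C: component {C}.
That's 3 components.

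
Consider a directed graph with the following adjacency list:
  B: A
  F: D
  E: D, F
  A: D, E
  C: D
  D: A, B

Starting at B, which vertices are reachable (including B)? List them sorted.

Start at B.
Its neighbours: A.
Then their neighbours: D, E.
Then next layer: F.
Nothing further is reachable.

A, B, D, E, F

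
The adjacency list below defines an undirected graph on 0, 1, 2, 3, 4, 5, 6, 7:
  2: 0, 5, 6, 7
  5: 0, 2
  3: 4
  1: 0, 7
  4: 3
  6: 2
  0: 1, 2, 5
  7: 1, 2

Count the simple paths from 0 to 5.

0–1–7–2–5
0–2–5
0–5

3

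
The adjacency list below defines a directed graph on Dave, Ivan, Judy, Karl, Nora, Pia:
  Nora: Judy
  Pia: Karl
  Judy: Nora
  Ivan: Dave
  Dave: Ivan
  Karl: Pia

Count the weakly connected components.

From Dave: component {Dave, Ivan}.
From Judy: component {Judy, Nora}.
From Karl: component {Karl, Pia}.
That's 3 components.

3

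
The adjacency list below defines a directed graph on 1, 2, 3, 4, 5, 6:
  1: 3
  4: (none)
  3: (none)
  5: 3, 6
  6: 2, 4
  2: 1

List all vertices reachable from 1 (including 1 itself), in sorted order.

Start at 1.
Its neighbours: 3.
Nothing further is reachable.

1, 3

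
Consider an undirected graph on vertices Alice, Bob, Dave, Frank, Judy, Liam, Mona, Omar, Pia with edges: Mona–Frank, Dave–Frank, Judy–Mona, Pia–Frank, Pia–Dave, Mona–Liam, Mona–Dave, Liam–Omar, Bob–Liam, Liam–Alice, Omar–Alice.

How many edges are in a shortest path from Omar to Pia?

4

Distance 0: Omar.
Distance 1: Alice, Liam.
Distance 2: Bob, Mona.
Distance 3: Dave, Frank, Judy.
Distance 4: Pia — contains Pia.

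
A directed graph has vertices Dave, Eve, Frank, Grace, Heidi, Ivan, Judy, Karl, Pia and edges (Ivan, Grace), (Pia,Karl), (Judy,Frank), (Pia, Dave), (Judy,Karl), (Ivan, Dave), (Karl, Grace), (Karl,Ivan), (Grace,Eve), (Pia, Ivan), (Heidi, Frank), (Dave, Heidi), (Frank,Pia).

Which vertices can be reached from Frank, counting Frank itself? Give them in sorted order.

Start at Frank.
Its neighbours: Pia.
Then their neighbours: Dave, Ivan, Karl.
Then next layer: Grace, Heidi.
Then next layer: Eve.
Nothing further is reachable.

Dave, Eve, Frank, Grace, Heidi, Ivan, Karl, Pia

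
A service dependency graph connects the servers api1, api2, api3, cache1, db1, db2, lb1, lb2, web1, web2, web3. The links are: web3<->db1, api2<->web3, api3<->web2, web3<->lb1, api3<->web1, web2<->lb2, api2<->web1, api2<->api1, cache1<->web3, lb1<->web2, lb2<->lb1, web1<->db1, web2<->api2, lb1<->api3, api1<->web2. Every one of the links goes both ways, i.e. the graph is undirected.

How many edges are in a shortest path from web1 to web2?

Distance 0: web1.
Distance 1: api2, api3, db1.
Distance 2: api1, lb1, web2, web3 — contains web2.

2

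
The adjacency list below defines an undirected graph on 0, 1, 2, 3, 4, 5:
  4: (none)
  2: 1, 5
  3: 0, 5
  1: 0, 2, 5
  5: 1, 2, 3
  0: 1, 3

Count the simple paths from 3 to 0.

3

3–0
3–5–1–0
3–5–2–1–0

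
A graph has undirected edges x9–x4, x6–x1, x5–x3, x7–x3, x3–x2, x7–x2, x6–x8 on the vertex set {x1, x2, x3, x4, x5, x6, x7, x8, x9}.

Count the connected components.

3

From x1: component {x1, x6, x8}.
From x2: component {x2, x3, x5, x7}.
From x4: component {x4, x9}.
That's 3 components.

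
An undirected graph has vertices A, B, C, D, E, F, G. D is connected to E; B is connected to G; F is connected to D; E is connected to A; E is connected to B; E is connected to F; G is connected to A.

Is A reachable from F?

Yes

Explore from F.
Distance 1: reach D, E.
Distance 2: reach A, B.
Found A.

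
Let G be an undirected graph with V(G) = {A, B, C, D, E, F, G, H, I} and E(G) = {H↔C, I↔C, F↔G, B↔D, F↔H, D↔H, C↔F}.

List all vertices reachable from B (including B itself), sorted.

B, C, D, F, G, H, I

Start at B.
Its neighbours: D.
Then their neighbours: H.
Then next layer: C, F.
Then next layer: G, I.
Nothing further is reachable.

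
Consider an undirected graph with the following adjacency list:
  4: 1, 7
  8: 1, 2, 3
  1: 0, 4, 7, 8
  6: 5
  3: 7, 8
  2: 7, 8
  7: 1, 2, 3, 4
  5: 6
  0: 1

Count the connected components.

2

From 0: component {0, 1, 2, 3, 4, 7, 8}.
From 5: component {5, 6}.
That's 2 components.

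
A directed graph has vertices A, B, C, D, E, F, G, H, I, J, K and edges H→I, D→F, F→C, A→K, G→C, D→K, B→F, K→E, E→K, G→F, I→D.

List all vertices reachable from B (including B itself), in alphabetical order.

Start at B.
Its neighbours: F.
Then their neighbours: C.
Nothing further is reachable.

B, C, F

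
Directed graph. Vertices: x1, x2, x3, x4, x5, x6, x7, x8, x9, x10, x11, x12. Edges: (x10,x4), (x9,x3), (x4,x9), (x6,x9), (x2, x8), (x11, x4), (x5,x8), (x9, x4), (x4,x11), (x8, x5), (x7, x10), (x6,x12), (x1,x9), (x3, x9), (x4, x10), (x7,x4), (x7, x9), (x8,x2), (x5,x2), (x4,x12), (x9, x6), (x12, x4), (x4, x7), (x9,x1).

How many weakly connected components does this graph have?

From x1: component {x1, x3, x4, x6, x7, x9, x10, x11, x12}.
From x2: component {x2, x5, x8}.
That's 2 components.

2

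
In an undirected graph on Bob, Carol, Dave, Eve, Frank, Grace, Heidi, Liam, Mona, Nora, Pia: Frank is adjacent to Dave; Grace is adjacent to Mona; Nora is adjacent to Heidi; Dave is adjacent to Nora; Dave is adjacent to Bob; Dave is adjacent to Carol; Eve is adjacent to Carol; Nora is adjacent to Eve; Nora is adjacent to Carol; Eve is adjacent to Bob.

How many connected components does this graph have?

From Bob: component {Bob, Carol, Dave, Eve, Frank, Heidi, Nora}.
From Grace: component {Grace, Mona}.
From Liam: component {Liam}.
From Pia: component {Pia}.
That's 4 components.

4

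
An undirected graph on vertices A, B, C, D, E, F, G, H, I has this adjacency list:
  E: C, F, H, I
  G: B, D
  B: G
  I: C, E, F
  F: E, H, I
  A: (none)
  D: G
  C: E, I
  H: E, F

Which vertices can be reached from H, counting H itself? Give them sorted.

C, E, F, H, I

Start at H.
Its neighbours: E, F.
Then their neighbours: C, I.
Nothing further is reachable.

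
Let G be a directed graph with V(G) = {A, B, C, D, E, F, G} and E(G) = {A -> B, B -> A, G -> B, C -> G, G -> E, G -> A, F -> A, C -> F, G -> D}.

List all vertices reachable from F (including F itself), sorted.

A, B, F

Start at F.
Its neighbours: A.
Then their neighbours: B.
Nothing further is reachable.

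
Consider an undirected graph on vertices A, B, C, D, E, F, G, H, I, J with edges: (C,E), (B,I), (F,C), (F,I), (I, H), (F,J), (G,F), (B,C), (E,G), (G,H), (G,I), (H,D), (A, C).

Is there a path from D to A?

Explore from D.
Distance 1: reach H.
Distance 2: reach G, I.
Distance 3: reach B, E, F.
Distance 4: reach C, J.
Distance 5: reach A.
Found A.

Yes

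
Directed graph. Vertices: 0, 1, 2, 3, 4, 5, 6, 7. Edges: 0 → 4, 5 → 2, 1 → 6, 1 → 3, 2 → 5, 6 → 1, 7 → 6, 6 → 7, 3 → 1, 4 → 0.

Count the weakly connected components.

3

From 0: component {0, 4}.
From 1: component {1, 3, 6, 7}.
From 2: component {2, 5}.
That's 3 components.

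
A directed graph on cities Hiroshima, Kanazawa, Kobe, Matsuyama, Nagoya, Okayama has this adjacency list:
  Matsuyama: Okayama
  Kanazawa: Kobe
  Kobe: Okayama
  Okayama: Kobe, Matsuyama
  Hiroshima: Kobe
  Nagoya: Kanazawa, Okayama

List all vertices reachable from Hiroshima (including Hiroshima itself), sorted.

Hiroshima, Kobe, Matsuyama, Okayama

Start at Hiroshima.
Its neighbours: Kobe.
Then their neighbours: Okayama.
Then next layer: Matsuyama.
Nothing further is reachable.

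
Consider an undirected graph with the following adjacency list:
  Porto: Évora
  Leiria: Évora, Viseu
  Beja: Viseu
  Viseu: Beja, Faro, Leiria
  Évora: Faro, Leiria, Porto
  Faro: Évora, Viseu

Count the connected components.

From Beja: component {Beja, Évora, Faro, Leiria, Porto, Viseu}.
That's 1 component.

1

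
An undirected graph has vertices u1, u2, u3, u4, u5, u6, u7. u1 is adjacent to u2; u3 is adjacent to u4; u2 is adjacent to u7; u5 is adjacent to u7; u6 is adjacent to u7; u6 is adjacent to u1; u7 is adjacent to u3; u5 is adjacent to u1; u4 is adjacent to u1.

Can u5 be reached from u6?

Explore from u6.
Distance 1: reach u1, u7.
Distance 2: reach u2, u3, u4, u5.
Found u5.

Yes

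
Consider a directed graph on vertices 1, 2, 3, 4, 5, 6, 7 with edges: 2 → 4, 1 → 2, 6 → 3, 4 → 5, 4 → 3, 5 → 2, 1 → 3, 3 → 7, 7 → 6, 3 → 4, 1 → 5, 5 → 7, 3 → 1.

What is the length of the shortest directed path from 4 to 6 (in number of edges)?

3

Distance 0: 4.
Distance 1: 3, 5.
Distance 2: 1, 2, 7.
Distance 3: 6 — contains 6.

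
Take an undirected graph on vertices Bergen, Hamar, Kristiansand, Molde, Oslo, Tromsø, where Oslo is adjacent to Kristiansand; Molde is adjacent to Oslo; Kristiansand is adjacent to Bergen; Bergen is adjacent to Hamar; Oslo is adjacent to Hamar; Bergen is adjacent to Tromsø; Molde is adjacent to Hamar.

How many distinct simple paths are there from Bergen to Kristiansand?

3

Bergen–Hamar–Molde–Oslo–Kristiansand
Bergen–Hamar–Oslo–Kristiansand
Bergen–Kristiansand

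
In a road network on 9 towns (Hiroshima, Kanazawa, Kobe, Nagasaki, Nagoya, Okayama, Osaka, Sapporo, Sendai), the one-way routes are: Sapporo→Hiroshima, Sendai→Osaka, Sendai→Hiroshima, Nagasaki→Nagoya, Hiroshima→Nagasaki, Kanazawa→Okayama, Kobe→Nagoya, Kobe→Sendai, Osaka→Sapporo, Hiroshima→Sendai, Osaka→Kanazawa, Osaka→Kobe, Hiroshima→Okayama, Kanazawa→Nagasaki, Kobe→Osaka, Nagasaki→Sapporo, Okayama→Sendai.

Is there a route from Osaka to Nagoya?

Yes

Explore from Osaka.
Distance 1: reach Kanazawa, Kobe, Sapporo.
Distance 2: reach Hiroshima, Nagasaki, Nagoya, Okayama, Sendai.
Found Nagoya.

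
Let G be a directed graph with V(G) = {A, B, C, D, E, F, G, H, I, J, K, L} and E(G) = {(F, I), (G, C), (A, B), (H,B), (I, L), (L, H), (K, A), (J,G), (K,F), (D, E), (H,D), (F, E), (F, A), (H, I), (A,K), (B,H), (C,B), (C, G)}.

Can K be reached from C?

Explore from C.
Distance 1: reach B, G.
Distance 2: reach H.
Distance 3: reach D, I.
Distance 4: reach E, L.
The search from C is exhausted; no directed path reaches K.

No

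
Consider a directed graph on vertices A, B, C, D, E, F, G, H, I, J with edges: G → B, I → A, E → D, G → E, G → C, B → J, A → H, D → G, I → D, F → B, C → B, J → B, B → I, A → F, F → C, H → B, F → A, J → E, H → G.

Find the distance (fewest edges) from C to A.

Distance 0: C.
Distance 1: B.
Distance 2: I, J.
Distance 3: A, D, E — contains A.

3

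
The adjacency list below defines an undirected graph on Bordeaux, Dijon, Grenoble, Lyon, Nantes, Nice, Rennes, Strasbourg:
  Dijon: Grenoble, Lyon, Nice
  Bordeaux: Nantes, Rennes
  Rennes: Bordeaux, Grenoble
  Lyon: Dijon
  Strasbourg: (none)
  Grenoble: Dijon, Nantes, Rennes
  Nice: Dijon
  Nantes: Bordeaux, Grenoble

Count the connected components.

2

From Bordeaux: component {Bordeaux, Dijon, Grenoble, Lyon, Nantes, Nice, Rennes}.
From Strasbourg: component {Strasbourg}.
That's 2 components.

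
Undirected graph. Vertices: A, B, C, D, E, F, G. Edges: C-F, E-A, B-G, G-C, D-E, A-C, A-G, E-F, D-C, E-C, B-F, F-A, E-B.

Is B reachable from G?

Explore from G.
Distance 1: reach A, B, C.
Found B.

Yes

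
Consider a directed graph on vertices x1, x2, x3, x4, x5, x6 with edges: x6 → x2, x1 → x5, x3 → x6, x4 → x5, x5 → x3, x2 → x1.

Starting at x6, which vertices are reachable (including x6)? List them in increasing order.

x1, x2, x3, x5, x6

Start at x6.
Its neighbours: x2.
Then their neighbours: x1.
Then next layer: x5.
Then next layer: x3.
Nothing further is reachable.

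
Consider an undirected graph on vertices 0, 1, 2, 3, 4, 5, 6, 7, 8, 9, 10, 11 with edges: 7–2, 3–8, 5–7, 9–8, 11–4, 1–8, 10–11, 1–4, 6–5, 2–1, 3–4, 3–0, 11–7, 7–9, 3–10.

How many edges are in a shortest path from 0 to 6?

6

Distance 0: 0.
Distance 1: 3.
Distance 2: 4, 8, 10.
Distance 3: 1, 9, 11.
Distance 4: 2, 7.
Distance 5: 5.
Distance 6: 6 — contains 6.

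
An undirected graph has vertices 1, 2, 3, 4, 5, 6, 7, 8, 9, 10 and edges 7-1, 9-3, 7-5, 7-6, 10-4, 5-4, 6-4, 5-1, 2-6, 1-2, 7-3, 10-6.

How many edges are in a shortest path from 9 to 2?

4

Distance 0: 9.
Distance 1: 3.
Distance 2: 7.
Distance 3: 1, 5, 6.
Distance 4: 2, 4, 10 — contains 2.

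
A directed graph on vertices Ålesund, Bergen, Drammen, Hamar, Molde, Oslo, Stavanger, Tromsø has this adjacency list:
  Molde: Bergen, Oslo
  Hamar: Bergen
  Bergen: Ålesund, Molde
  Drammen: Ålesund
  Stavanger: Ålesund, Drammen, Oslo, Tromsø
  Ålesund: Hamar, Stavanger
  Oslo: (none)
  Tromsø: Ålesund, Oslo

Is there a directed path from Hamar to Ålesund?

Explore from Hamar.
Distance 1: reach Bergen.
Distance 2: reach Ålesund, Molde.
Found Ålesund.

Yes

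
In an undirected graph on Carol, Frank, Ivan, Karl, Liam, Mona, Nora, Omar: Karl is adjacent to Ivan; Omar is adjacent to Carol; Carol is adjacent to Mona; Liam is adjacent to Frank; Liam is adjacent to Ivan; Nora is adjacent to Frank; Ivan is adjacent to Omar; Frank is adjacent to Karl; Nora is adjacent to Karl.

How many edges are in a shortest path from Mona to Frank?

5

Distance 0: Mona.
Distance 1: Carol.
Distance 2: Omar.
Distance 3: Ivan.
Distance 4: Karl, Liam.
Distance 5: Frank, Nora — contains Frank.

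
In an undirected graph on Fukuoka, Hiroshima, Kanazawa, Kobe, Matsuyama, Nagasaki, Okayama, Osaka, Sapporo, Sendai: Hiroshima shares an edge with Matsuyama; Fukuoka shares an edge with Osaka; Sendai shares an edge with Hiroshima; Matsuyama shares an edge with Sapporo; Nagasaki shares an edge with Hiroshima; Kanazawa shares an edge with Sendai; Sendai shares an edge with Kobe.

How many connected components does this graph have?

From Fukuoka: component {Fukuoka, Osaka}.
From Hiroshima: component {Hiroshima, Kanazawa, Kobe, Matsuyama, Nagasaki, Sapporo, Sendai}.
From Okayama: component {Okayama}.
That's 3 components.

3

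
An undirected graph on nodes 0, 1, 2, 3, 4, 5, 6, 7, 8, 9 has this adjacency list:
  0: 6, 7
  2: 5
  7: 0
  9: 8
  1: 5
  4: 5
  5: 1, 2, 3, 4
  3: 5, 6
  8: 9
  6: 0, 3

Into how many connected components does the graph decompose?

2

From 0: component {0, 1, 2, 3, 4, 5, 6, 7}.
From 8: component {8, 9}.
That's 2 components.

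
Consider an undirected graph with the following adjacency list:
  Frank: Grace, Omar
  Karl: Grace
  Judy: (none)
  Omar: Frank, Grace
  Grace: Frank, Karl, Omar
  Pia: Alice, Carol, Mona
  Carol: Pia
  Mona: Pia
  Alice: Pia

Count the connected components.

3

From Alice: component {Alice, Carol, Mona, Pia}.
From Frank: component {Frank, Grace, Karl, Omar}.
From Judy: component {Judy}.
That's 3 components.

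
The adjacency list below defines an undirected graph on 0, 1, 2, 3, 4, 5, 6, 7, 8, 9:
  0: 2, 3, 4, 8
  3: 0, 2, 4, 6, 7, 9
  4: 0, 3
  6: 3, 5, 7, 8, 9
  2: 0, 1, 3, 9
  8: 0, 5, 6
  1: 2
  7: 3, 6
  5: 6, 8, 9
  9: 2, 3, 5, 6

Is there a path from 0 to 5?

Explore from 0.
Distance 1: reach 2, 3, 4, 8.
Distance 2: reach 1, 5, 6, 7, 9.
Found 5.

Yes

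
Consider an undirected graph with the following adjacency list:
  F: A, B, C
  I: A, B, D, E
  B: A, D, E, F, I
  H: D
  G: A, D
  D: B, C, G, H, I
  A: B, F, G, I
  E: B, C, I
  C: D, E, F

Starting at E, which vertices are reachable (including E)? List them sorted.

A, B, C, D, E, F, G, H, I

Start at E.
Its neighbours: B, C, I.
Then their neighbours: A, D, F.
Then next layer: G, H.
Every vertex is now reached.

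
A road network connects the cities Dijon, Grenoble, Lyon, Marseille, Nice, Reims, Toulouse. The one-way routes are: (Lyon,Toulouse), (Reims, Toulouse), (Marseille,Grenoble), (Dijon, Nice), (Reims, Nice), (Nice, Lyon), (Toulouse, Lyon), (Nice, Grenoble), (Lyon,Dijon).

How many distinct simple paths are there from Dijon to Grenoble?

1

Dijon→Nice→Grenoble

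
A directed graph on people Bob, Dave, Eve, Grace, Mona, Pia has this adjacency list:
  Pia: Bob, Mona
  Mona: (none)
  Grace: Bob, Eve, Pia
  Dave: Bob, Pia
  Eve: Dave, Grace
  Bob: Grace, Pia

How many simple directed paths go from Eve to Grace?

Eve→Dave→Bob→Grace
Eve→Dave→Pia→Bob→Grace
Eve→Grace

3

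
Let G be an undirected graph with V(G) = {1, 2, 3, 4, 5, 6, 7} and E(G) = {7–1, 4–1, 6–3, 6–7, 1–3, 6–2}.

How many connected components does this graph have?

From 1: component {1, 2, 3, 4, 6, 7}.
From 5: component {5}.
That's 2 components.

2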